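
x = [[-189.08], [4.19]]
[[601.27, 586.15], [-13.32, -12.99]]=x@[[-3.18, -3.1]]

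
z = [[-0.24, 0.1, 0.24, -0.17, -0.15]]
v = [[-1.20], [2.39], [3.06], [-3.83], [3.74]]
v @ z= [[0.29, -0.12, -0.29, 0.2, 0.18], [-0.57, 0.24, 0.57, -0.41, -0.36], [-0.73, 0.31, 0.73, -0.52, -0.46], [0.92, -0.38, -0.92, 0.65, 0.57], [-0.90, 0.37, 0.90, -0.64, -0.56]]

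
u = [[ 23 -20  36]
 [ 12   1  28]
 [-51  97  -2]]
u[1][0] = 12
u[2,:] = [-51, 97, -2]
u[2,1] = 97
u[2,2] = -2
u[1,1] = 1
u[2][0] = -51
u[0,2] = 36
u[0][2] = 36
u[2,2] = -2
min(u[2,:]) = -51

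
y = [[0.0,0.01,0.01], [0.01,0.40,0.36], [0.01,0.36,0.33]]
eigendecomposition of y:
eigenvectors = [[-0.02, -0.98, 0.18], [-0.74, -0.11, -0.66], [-0.67, 0.15, 0.73]]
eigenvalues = [0.73, -0.0, 0.0]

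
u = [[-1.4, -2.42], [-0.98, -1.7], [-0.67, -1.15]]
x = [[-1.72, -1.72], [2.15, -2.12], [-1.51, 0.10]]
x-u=[[-0.32, 0.7],[3.13, -0.42],[-0.84, 1.25]]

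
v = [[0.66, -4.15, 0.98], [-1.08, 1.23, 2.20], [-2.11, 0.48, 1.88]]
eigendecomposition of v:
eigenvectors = [[-0.54+0.00j, (0.77+0j), (0.77-0j)], [0.61+0.00j, 0.26-0.24j, 0.26+0.24j], [(0.59+0j), 0.39+0.37j, (0.39-0.37j)]]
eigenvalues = [(4.3+0j), (-0.27+1.76j), (-0.27-1.76j)]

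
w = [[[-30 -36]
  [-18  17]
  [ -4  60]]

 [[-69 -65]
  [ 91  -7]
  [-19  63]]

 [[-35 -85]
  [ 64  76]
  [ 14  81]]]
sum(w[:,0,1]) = -186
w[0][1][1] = 17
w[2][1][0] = 64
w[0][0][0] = -30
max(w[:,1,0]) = 91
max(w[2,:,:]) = 81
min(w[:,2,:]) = -19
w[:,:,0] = [[-30, -18, -4], [-69, 91, -19], [-35, 64, 14]]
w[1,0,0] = -69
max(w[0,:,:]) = 60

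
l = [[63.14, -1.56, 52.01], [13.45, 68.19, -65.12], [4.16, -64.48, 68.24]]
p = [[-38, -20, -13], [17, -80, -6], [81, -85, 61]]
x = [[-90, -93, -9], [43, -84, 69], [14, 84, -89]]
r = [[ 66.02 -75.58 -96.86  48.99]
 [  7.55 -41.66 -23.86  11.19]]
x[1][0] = 43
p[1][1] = -80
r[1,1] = -41.66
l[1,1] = 68.19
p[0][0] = -38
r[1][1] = -41.66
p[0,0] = -38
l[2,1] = -64.48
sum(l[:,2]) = 55.12999999999999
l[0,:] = [63.14, -1.56, 52.01]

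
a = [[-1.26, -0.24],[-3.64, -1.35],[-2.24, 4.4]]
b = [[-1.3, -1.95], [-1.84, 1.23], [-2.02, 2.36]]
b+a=[[-2.56,-2.19], [-5.48,-0.12], [-4.26,6.76]]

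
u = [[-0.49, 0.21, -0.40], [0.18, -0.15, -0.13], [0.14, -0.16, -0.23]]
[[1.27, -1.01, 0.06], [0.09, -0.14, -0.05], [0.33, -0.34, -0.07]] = u @ [[-0.75,-0.5,0.81], [0.30,-1.61,1.58], [-2.11,2.28,-0.32]]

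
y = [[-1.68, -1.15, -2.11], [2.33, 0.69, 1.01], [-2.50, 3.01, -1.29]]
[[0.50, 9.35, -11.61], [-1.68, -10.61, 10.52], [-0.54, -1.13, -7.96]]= y @ [[-0.89, -3.72, 3.16], [-0.58, -3.32, 1.02], [0.79, 0.34, 2.43]]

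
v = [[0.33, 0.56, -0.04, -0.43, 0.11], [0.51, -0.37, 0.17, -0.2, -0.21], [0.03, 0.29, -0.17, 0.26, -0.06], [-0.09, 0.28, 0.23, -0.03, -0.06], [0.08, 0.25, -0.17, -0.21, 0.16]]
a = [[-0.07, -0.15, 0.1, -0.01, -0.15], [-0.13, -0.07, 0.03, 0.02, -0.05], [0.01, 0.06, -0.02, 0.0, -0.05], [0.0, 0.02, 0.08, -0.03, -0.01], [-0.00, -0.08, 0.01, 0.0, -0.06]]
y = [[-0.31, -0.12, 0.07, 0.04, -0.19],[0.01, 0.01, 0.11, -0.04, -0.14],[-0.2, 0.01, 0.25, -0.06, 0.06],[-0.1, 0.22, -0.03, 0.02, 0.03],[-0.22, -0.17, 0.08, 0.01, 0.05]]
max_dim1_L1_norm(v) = 1.47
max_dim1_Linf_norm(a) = 0.15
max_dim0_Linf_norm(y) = 0.31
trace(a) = -0.25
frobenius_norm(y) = 0.67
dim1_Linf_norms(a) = [0.15, 0.13, 0.06, 0.08, 0.08]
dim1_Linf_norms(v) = [0.56, 0.51, 0.29, 0.28, 0.25]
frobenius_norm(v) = 1.28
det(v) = -0.00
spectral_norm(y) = 0.52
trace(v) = -0.08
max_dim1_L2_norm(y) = 0.39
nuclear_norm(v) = 2.36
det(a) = -0.00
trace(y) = 0.02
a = v @ y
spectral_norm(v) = 0.89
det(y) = -0.00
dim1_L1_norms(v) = [1.47, 1.46, 0.81, 0.69, 0.87]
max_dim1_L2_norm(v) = 0.79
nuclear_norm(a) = 0.56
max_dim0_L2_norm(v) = 0.82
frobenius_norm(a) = 0.33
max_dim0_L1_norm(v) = 1.75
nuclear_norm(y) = 1.24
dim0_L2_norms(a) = [0.15, 0.19, 0.13, 0.04, 0.18]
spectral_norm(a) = 0.29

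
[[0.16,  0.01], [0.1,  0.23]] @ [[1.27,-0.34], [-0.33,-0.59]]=[[0.2, -0.06], [0.05, -0.17]]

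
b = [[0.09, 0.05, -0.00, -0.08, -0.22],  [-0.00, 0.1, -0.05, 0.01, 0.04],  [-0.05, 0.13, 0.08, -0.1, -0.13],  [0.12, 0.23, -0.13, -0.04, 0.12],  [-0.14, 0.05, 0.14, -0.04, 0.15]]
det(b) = -0.000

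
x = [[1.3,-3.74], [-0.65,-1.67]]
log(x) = [[(0.7+0.49j), 0.15+2.73j], [(0.03+0.47j), (0.82+2.65j)]]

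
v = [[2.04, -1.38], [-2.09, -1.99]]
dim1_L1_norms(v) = [3.42, 4.08]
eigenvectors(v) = [[0.91, 0.28], [-0.41, 0.96]]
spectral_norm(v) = 3.01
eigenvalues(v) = [2.66, -2.61]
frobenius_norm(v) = 3.79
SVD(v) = [[-0.45, 0.89],  [0.89, 0.45]] @ diag([3.01491097165982, 2.3031525856888506]) @ [[-0.92, -0.38], [0.38, -0.92]]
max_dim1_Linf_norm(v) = 2.09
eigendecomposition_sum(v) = [[2.35, -0.70], [-1.05, 0.31]] + [[-0.31, -0.68], [-1.04, -2.3]]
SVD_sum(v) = [[1.25, 0.52], [-2.49, -1.04]] + [[0.79, -1.90],[0.40, -0.95]]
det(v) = -6.94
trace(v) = 0.05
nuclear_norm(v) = 5.32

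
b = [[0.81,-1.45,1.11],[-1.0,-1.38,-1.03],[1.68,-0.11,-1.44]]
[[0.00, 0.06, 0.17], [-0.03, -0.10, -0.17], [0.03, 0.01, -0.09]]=b @ [[0.02, 0.04, 0.05], [0.01, 0.01, 0.00], [0.0, 0.04, 0.12]]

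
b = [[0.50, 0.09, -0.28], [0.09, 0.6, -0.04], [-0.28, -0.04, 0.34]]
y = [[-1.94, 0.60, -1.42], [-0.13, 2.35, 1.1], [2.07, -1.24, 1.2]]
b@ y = [[-1.56, 0.86, -0.95], [-0.34, 1.51, 0.48], [1.25, -0.68, 0.76]]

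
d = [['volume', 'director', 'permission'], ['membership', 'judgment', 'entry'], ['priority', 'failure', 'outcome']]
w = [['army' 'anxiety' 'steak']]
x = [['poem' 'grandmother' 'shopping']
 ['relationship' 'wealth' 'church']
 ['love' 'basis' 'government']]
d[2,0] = 'priority'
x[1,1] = 'wealth'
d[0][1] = 'director'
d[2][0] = 'priority'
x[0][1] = 'grandmother'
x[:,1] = ['grandmother', 'wealth', 'basis']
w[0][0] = 'army'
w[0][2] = 'steak'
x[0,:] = ['poem', 'grandmother', 'shopping']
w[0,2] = 'steak'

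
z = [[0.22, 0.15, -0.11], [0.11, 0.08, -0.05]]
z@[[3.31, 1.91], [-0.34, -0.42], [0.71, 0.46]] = [[0.60,0.31], [0.3,0.15]]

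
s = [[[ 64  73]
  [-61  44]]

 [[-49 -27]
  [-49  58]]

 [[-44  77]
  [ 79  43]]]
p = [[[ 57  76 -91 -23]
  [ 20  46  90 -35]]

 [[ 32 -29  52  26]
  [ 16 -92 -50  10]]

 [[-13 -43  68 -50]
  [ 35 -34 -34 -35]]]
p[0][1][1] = 46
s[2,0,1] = 77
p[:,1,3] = [-35, 10, -35]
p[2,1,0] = 35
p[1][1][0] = 16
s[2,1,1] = 43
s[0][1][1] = 44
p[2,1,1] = -34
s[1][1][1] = 58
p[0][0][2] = -91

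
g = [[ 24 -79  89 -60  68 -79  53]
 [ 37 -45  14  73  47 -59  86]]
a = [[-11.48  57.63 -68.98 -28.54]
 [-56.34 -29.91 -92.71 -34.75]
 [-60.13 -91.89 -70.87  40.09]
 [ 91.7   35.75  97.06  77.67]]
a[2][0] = -60.13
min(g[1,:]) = -59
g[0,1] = -79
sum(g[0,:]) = 16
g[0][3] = -60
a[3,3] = 77.67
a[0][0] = -11.48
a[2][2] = -70.87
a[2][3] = 40.09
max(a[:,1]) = 57.63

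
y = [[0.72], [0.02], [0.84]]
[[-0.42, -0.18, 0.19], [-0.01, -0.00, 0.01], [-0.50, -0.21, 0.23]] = y @ [[-0.59, -0.25, 0.27]]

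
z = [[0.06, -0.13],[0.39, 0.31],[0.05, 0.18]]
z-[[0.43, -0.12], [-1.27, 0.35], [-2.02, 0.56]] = [[-0.37, -0.01], [1.66, -0.04], [2.07, -0.38]]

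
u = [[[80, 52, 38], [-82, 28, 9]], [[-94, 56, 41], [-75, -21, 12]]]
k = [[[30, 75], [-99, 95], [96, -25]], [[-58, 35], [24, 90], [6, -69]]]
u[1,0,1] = 56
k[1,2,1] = -69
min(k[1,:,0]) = -58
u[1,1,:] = [-75, -21, 12]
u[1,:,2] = [41, 12]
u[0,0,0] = 80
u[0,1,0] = -82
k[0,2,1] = -25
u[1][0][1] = 56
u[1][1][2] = 12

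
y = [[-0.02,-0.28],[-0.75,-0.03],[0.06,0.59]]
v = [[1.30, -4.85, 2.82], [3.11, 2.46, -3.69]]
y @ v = [[-0.90,-0.59,0.98], [-1.07,3.56,-2.00], [1.91,1.16,-2.01]]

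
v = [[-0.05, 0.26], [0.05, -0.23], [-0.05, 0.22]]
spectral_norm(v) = 0.42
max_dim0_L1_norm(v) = 0.71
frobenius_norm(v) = 0.42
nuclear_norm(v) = 0.43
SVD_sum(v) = [[-0.05, 0.26],[0.05, -0.23],[-0.05, 0.22]] + [[0.0, 0.0], [0.00, 0.0], [-0.00, -0.0]]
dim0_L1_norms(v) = [0.15, 0.71]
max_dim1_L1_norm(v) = 0.31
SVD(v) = [[-0.63,  -0.75], [0.56,  -0.27], [-0.54,  0.6]] @ diag([0.4199561217878031, 0.006070895563905148]) @ [[0.21,-0.98],[-0.98,-0.21]]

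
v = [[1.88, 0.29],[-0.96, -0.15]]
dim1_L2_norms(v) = [1.9, 0.97]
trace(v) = 1.73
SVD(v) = [[-0.89, 0.45], [0.45, 0.89]] @ diag([2.1360236795299214, 0.0016853745744954548]) @ [[-0.99, -0.15], [0.15, -0.99]]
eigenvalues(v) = [1.73, -0.0]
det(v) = -0.00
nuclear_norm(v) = 2.14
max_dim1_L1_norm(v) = 2.17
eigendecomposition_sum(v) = [[1.88, 0.29], [-0.96, -0.15]] + [[0.0, 0.00], [-0.00, -0.0]]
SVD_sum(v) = [[1.88, 0.29], [-0.96, -0.15]] + [[0.0, -0.00], [0.0, -0.0]]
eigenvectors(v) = [[0.89, -0.15], [-0.45, 0.99]]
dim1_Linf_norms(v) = [1.88, 0.96]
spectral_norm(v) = 2.14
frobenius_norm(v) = 2.14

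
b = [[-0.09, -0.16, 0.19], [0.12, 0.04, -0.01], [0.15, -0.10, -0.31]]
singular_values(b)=[0.41, 0.19, 0.1]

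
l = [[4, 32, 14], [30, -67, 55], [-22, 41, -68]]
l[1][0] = 30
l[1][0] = 30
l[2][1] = 41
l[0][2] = 14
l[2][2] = -68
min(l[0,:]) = 4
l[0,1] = 32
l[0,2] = 14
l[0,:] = [4, 32, 14]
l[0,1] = 32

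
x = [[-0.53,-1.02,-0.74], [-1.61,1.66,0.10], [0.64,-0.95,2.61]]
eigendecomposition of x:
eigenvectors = [[(0.86+0j), -0.18+0.21j, -0.18-0.21j], [(0.5+0j), (0.05-0.48j), 0.05+0.48j], [-0.02+0.00j, (0.84+0j), 0.84-0.00j]]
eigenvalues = [(-1.11+0j), (2.42+0.7j), (2.42-0.7j)]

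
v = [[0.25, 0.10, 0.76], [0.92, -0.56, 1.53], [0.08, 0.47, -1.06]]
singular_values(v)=[2.25, 0.57, 0.35]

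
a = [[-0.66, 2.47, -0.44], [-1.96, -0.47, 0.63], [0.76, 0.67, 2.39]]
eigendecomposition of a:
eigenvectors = [[-0.74+0.00j, (-0.74-0j), 0.02+0.00j], [-0.65j, 0.65j, 0.20+0.00j], [(0.05+0.18j), (0.05-0.18j), (0.98+0j)]]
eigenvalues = [(-0.64+2.28j), (-0.64-2.28j), (2.54+0j)]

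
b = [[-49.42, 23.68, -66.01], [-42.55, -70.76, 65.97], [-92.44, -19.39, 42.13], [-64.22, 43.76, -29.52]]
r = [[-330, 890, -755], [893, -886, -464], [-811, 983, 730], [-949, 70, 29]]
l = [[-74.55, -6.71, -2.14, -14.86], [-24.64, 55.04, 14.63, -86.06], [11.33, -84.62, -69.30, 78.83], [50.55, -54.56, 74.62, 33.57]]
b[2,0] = -92.44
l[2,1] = -84.62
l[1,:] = [-24.64, 55.04, 14.63, -86.06]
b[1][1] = -70.76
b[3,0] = -64.22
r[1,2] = -464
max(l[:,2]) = 74.62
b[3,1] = 43.76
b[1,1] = -70.76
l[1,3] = -86.06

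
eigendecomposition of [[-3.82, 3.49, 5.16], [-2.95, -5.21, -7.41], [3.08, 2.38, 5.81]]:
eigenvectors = [[(0.2+0j), -0.73+0.00j, (-0.73-0j)], [-0.63+0.00j, (-0.48-0.32j), (-0.48+0.32j)], [0.75+0.00j, 0.34+0.11j, (0.34-0.11j)]]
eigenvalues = [(4.65+0j), (-3.94+0.79j), (-3.94-0.79j)]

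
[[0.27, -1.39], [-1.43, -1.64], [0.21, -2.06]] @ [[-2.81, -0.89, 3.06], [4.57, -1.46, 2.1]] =[[-7.11,1.79,-2.09], [-3.48,3.67,-7.82], [-10.0,2.82,-3.68]]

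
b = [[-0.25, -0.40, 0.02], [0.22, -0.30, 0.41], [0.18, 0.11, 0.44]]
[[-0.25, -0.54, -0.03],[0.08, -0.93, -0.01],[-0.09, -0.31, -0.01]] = b @[[1.33, -0.40, 0.1],[-0.24, 1.55, 0.0],[-0.69, -0.93, -0.07]]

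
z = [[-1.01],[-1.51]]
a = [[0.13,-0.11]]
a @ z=[[0.03]]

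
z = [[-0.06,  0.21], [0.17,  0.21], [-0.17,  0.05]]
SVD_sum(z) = [[0.07, 0.16], [0.10, 0.24], [-0.01, -0.02]] + [[-0.13,0.05], [0.07,-0.03], [-0.16,0.07]]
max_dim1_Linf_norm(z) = 0.21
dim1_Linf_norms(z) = [0.21, 0.21, 0.17]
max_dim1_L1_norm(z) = 0.38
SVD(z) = [[-0.55,0.58], [-0.83,-0.33], [0.06,0.75]] @ diag([0.31101913698022343, 0.2353021386049797]) @ [[-0.38, -0.92],[-0.92, 0.38]]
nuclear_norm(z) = 0.55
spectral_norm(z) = 0.31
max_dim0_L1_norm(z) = 0.47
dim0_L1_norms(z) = [0.4, 0.47]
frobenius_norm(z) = 0.39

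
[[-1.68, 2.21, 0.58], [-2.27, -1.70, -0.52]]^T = [[-1.68, -2.27], [2.21, -1.70], [0.58, -0.52]]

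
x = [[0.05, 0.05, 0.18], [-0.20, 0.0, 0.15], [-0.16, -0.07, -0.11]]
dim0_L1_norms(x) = [0.41, 0.12, 0.44]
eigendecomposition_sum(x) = [[0.02+0.08j,(0.03+0.02j),(0.09-0.01j)], [(-0.09+0.1j),-0.00+0.05j,(0.08+0.11j)], [(-0.08-0.04j),-0.03+0.01j,-0.06+0.08j]] + [[0.02-0.08j, (0.03-0.02j), (0.09+0.01j)], [-0.09-0.10j, -0.00-0.05j, (0.08-0.11j)], [-0.08+0.04j, -0.03-0.01j, (-0.06-0.08j)]] + [[0.00+0.00j, (-0+0j), 0j], [(-0.02-0j), (0.01-0j), (-0.01-0j)], [0.00+0.00j, -0.00+0.00j, 0.00+0.00j]]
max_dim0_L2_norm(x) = 0.26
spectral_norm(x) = 0.27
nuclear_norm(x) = 0.54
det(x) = 0.00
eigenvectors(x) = [[0.25-0.40j, 0.25+0.40j, 0.24+0.00j], [0.73+0.00j, (0.73-0j), -0.95+0.00j], [0.14+0.48j, (0.14-0.48j), (0.22+0j)]]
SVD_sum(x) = [[0.07,0.06,0.17], [0.02,0.02,0.05], [-0.07,-0.05,-0.16]] + [[-0.02,-0.00,0.01],[-0.22,-0.02,0.10],[-0.09,-0.01,0.04]] + [[0.0, -0.01, 0.00], [-0.0, 0.00, -0.00], [0.0, -0.01, 0.0]]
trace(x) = -0.06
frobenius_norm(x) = 0.38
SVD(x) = [[-0.72, -0.1, 0.69], [-0.21, -0.92, -0.35], [0.67, -0.39, 0.64]] @ diag([0.2672650886139397, 0.26638294262525253, 0.010464238457447634]) @ [[-0.38, -0.31, -0.87], [0.90, 0.08, -0.42], [0.20, -0.95, 0.25]]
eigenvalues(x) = [(-0.04+0.21j), (-0.04-0.21j), (0.02+0j)]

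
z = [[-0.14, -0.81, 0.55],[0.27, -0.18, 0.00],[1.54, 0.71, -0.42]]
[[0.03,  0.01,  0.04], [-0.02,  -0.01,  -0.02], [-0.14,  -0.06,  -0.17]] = z@[[-0.08,-0.04,-0.10], [-0.03,-0.01,-0.04], [-0.01,-0.01,-0.02]]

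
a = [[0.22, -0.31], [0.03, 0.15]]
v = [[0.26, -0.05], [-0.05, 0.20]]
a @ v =[[0.07, -0.07],[0.00, 0.03]]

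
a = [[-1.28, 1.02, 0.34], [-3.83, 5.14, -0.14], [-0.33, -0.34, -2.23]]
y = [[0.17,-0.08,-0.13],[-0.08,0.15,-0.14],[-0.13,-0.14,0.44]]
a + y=[[-1.11, 0.94, 0.21],[-3.91, 5.29, -0.28],[-0.46, -0.48, -1.79]]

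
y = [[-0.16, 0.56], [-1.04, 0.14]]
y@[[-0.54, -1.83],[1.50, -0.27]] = [[0.93, 0.14], [0.77, 1.87]]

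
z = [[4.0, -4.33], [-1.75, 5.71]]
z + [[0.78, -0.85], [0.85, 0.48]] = [[4.78, -5.18],[-0.90, 6.19]]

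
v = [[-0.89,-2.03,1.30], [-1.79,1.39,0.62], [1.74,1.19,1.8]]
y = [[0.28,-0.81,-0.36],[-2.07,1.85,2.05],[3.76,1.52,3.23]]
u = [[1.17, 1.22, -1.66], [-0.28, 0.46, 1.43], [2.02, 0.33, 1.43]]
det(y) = -7.22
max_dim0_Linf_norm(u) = 2.02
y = u + v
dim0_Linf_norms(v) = [1.79, 2.03, 1.8]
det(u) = 5.93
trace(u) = 3.06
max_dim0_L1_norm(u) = 4.52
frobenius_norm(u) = 3.77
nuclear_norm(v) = 7.65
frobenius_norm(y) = 6.30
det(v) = -16.21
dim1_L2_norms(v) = [2.57, 2.35, 2.77]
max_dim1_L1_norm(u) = 4.05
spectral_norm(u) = 2.66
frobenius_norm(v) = 4.45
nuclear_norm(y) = 9.12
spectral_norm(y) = 5.21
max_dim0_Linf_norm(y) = 3.76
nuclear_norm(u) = 6.06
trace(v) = 2.30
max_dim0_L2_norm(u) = 2.62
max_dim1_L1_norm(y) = 8.51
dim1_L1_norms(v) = [4.22, 3.8, 4.73]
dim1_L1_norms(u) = [4.05, 2.17, 3.78]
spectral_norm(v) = 2.98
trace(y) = 5.36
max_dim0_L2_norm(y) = 4.3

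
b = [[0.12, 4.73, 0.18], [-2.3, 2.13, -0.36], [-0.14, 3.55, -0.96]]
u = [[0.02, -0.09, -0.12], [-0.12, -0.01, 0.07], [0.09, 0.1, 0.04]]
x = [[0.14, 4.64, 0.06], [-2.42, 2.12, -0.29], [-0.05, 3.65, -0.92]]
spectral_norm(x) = 6.35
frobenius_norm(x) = 6.79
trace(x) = 1.34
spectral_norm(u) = 0.18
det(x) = -10.91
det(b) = -11.71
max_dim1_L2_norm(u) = 0.15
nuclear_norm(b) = 9.38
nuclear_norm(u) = 0.36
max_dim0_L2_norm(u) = 0.15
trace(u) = 0.05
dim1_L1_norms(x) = [4.84, 4.83, 4.62]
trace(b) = 1.29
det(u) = 0.00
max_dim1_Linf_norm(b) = 4.73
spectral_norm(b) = 6.36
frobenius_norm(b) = 6.78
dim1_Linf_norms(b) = [4.73, 2.3, 3.55]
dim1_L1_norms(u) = [0.23, 0.2, 0.23]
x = b + u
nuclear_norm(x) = 9.39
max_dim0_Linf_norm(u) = 0.12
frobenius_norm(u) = 0.25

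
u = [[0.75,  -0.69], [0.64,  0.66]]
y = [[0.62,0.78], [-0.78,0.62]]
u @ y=[[1.0,  0.16],[-0.12,  0.91]]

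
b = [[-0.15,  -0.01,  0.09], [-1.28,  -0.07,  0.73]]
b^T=[[-0.15, -1.28], [-0.01, -0.07], [0.09, 0.73]]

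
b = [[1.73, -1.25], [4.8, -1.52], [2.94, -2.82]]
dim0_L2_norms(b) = [5.89, 3.44]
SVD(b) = [[-0.32, 0.18], [-0.74, -0.66], [-0.59, 0.73]] @ diag([6.660308775880888, 1.4635870353088096]) @ [[-0.88, 0.48], [-0.48, -0.88]]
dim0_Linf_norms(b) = [4.8, 2.82]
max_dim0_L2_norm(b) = 5.89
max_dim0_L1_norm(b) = 9.47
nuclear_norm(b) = 8.12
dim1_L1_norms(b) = [2.98, 6.32, 5.76]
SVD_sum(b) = [[1.86, -1.01], [4.34, -2.37], [3.45, -1.88]] + [[-0.13,-0.24], [0.46,0.85], [-0.51,-0.94]]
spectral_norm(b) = 6.66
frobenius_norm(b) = 6.82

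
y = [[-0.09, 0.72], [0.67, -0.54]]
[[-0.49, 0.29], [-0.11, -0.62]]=y @ [[-0.79,-0.67], [-0.78,0.32]]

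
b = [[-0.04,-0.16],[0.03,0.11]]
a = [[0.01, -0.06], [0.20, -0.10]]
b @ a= [[-0.03, 0.02], [0.02, -0.01]]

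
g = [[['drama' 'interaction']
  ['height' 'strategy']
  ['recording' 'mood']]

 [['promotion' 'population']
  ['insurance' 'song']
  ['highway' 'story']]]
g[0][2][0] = 'recording'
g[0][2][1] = 'mood'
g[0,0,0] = 'drama'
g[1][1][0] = 'insurance'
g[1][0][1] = 'population'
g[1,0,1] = 'population'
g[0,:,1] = ['interaction', 'strategy', 'mood']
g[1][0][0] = 'promotion'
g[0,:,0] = ['drama', 'height', 'recording']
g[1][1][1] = 'song'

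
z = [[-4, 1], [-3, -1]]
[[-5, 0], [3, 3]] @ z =[[20, -5], [-21, 0]]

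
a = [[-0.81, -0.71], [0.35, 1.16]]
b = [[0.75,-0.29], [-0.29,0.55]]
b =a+[[1.56, 0.42], [-0.64, -0.61]]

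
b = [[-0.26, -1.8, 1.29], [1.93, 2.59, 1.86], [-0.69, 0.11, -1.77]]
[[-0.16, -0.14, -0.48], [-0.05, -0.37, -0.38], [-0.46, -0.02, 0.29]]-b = [[0.1,1.66,-1.77], [-1.98,-2.96,-2.24], [0.23,-0.13,2.06]]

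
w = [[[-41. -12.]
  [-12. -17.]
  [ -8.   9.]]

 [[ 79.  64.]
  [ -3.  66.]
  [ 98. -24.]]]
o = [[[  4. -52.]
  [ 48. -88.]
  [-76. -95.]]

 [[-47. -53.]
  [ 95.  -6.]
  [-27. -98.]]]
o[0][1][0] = 48.0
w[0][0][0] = -41.0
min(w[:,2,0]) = -8.0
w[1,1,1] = 66.0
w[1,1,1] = 66.0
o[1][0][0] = -47.0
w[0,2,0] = -8.0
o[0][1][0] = 48.0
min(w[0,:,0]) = -41.0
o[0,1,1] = -88.0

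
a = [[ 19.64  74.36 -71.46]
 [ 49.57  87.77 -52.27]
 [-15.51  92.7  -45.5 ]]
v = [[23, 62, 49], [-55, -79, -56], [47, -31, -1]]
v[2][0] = 47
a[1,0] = 49.57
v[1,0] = -55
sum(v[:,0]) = 15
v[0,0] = 23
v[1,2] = -56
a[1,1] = 87.77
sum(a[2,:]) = 31.689999999999998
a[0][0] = 19.64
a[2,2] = -45.5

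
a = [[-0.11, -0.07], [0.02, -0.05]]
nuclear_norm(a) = 0.18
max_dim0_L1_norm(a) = 0.13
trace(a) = -0.16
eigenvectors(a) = [[(0.88+0j), 0.88-0.00j], [(-0.38-0.28j), -0.38+0.28j]]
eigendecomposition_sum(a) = [[-0.05-0.04j,  (-0.04-0.13j)], [0.01+0.04j,  (-0.03+0.06j)]] + [[-0.06+0.04j,(-0.04+0.13j)], [0.01-0.04j,-0.02-0.06j]]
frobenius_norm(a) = 0.14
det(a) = 0.01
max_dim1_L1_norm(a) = 0.18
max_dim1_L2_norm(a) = 0.13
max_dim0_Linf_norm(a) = 0.11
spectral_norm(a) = 0.13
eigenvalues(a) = [(-0.08+0.02j), (-0.08-0.02j)]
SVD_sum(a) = [[-0.11, -0.07], [-0.01, -0.01]] + [[-0.0, 0.0], [0.03, -0.04]]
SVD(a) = [[-1.00, -0.09], [-0.09, 1.0]] @ diag([0.13083904713296238, 0.052736550373895824]) @ [[0.82, 0.57], [0.57, -0.82]]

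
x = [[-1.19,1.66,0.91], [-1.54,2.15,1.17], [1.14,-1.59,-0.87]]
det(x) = -0.000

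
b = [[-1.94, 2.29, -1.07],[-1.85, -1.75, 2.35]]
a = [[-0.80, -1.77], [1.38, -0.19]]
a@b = [[4.83, 1.27, -3.30], [-2.33, 3.49, -1.92]]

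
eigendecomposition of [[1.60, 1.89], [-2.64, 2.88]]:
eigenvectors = [[(-0.19+0.62j), (-0.19-0.62j)], [(-0.76+0j), (-0.76-0j)]]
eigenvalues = [(2.24+2.14j), (2.24-2.14j)]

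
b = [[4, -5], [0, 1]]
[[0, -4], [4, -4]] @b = [[0, -4], [16, -24]]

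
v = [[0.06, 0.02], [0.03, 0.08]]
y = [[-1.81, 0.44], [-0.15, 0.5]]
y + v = [[-1.75, 0.46], [-0.12, 0.58]]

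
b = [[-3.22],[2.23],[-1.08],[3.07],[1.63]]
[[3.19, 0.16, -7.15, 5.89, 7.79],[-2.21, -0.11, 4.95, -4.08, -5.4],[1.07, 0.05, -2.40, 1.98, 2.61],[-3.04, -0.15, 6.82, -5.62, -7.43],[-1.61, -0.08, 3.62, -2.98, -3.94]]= b @ [[-0.99, -0.05, 2.22, -1.83, -2.42]]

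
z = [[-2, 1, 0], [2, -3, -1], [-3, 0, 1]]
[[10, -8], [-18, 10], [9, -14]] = z @[[-3, 4], [4, 0], [0, -2]]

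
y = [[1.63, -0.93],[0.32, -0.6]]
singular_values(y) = [1.97, 0.35]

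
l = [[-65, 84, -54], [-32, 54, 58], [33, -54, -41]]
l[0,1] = 84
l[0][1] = 84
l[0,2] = -54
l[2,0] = 33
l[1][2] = 58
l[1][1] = 54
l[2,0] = 33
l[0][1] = 84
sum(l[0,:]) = -35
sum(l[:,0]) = -64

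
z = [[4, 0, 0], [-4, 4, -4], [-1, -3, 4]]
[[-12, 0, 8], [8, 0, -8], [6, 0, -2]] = z @ [[-3, 0, 2], [-1, 0, 0], [0, 0, 0]]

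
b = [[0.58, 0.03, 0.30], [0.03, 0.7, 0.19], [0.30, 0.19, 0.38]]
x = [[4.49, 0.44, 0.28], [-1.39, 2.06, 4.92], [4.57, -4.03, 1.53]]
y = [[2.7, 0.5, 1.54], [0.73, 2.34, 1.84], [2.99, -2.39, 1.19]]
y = x @ b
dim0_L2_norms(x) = [6.56, 4.55, 5.16]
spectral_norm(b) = 0.90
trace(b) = 1.66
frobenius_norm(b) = 1.11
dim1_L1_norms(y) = [4.74, 4.91, 6.57]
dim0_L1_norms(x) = [10.45, 6.53, 6.73]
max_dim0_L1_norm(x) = 10.45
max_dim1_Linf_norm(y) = 2.99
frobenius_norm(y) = 5.95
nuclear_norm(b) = 1.66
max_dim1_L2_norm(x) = 6.28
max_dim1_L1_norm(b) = 0.92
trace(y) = 6.23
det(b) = 0.07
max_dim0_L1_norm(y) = 6.42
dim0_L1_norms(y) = [6.42, 5.23, 4.57]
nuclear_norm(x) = 15.53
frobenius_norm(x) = 9.50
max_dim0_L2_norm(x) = 6.56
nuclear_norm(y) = 8.78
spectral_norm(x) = 7.36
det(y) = 8.25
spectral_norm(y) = 4.77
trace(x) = 8.08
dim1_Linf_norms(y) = [2.7, 2.34, 2.99]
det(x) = 112.94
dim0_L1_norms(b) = [0.91, 0.92, 0.87]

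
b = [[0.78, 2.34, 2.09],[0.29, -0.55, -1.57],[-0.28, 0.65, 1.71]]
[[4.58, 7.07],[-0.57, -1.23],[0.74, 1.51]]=b@[[1.66, 2.02], [1.17, 1.91], [0.26, 0.49]]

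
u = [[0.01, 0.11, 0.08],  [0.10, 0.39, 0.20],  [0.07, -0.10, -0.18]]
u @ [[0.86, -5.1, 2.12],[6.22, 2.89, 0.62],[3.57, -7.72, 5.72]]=[[0.98, -0.35, 0.55], [3.23, -0.93, 1.60], [-1.20, 0.74, -0.94]]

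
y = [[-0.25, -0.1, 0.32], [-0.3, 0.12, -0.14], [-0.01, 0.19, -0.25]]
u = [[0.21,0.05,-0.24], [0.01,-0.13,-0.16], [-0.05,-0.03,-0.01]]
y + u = [[-0.04, -0.05, 0.08], [-0.29, -0.01, -0.3], [-0.06, 0.16, -0.26]]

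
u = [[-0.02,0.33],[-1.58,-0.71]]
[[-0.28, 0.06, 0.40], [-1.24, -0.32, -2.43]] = u@[[1.14, 0.12, 0.97], [-0.79, 0.19, 1.26]]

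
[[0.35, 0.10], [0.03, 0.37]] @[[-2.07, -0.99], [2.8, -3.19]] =[[-0.44, -0.67], [0.97, -1.21]]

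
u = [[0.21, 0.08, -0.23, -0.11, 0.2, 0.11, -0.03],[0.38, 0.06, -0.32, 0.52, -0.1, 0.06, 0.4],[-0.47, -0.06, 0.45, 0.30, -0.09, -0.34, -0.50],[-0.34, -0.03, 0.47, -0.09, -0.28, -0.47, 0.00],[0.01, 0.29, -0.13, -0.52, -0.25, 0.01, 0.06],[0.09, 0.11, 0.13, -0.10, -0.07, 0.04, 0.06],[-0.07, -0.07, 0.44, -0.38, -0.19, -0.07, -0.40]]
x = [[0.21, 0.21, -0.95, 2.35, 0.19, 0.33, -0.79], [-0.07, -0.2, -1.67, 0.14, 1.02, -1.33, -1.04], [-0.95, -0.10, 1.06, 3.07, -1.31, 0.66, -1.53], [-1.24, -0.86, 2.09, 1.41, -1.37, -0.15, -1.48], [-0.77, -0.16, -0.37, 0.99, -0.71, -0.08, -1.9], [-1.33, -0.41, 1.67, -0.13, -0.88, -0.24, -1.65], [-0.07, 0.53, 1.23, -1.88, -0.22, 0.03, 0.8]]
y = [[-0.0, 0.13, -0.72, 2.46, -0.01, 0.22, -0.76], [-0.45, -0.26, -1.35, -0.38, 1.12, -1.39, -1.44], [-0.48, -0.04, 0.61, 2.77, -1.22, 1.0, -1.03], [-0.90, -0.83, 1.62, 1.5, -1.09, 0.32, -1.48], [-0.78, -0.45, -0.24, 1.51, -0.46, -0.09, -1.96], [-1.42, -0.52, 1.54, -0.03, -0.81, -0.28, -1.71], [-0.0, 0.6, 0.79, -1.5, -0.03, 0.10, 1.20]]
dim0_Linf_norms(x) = [1.33, 0.86, 2.09, 3.07, 1.37, 1.33, 1.9]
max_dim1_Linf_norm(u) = 0.52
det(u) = 0.00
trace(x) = 2.33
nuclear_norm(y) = 13.55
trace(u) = 0.02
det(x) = 1.48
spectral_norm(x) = 6.12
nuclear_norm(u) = 3.83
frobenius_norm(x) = 7.93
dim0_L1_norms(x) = [4.64, 2.47, 9.04, 9.97, 5.7, 2.82, 9.19]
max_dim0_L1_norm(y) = 10.15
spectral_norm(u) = 1.42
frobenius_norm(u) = 1.86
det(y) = -0.00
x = y + u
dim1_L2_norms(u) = [0.41, 0.83, 0.94, 0.8, 0.66, 0.24, 0.74]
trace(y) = 2.31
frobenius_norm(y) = 7.52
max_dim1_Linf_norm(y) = 2.77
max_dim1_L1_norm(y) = 7.74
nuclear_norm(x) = 14.85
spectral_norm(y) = 5.87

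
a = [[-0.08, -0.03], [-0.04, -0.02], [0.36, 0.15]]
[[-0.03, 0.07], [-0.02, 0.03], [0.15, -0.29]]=a@ [[0.41, -0.81], [0.01, -0.02]]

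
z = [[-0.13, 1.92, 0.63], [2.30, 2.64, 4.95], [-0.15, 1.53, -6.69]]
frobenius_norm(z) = 9.38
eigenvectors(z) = [[0.41, 0.91, 0.04],  [0.91, -0.39, -0.45],  [0.12, -0.13, 0.89]]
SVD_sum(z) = [[0.14, 0.06, 0.74], [1.03, 0.46, 5.38], [-1.20, -0.54, -6.31]] + [[0.59, 1.5, -0.24], [0.91, 2.33, -0.37], [0.85, 2.16, -0.35]] + [[-0.86,0.36,0.13],[0.36,-0.15,-0.06],[0.21,-0.09,-0.03]]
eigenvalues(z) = [4.33, -1.05, -7.46]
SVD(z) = [[-0.09, 0.43, -0.90], [-0.65, 0.66, 0.38], [0.76, 0.62, 0.22]] @ diag([8.505971264426945, 3.8131534577141872, 1.0440850332541993]) @ [[-0.19, -0.08, -0.98], [0.36, 0.92, -0.15], [0.91, -0.38, -0.14]]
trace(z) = -4.18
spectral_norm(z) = 8.51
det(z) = 33.86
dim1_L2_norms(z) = [2.02, 6.06, 6.86]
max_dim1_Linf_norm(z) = 6.69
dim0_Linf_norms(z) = [2.3, 2.64, 6.69]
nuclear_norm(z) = 13.36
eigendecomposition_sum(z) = [[0.75,1.51,0.72], [1.68,3.36,1.61], [0.22,0.45,0.21]] + [[-0.86, 0.36, 0.22],[0.37, -0.15, -0.09],[0.12, -0.05, -0.03]] + [[-0.02, 0.05, -0.31], [0.25, -0.57, 3.44], [-0.5, 1.14, -6.87]]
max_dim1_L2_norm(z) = 6.86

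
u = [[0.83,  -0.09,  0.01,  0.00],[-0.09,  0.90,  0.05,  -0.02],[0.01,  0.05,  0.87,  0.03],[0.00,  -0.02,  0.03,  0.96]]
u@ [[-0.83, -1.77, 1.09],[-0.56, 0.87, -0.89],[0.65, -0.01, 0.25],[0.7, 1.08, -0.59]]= [[-0.63,-1.55,0.99], [-0.41,0.92,-0.87], [0.55,0.05,0.17], [0.70,1.02,-0.54]]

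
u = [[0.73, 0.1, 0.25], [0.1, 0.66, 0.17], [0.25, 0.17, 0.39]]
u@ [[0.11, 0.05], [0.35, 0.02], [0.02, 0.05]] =[[0.12,0.05], [0.25,0.03], [0.09,0.04]]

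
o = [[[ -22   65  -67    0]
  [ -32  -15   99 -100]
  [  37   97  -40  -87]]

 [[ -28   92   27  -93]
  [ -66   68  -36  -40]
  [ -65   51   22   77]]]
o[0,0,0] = -22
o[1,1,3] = -40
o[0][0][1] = 65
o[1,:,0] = [-28, -66, -65]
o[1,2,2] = 22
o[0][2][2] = -40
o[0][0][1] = 65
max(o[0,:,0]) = 37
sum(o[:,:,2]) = 5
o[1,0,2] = 27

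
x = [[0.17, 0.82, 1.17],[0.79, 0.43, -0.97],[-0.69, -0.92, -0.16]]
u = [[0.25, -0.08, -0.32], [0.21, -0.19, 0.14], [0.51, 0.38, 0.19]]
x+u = [[0.42, 0.74, 0.85], [1.00, 0.24, -0.83], [-0.18, -0.54, 0.03]]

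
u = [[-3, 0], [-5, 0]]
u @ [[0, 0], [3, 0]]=[[0, 0], [0, 0]]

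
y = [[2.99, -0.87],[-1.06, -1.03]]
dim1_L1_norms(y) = [3.86, 2.09]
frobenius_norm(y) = 3.45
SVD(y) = [[-0.96,0.27],  [0.27,0.96]] @ diag([3.214240657905021, 1.2450530081367213]) @ [[-0.98, 0.17], [-0.17, -0.98]]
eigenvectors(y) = [[0.97, 0.20], [-0.24, 0.98]]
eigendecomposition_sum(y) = [[3.05, -0.63], [-0.76, 0.16]] + [[-0.06, -0.24],[-0.30, -1.19]]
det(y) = -4.00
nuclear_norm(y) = 4.46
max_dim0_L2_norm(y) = 3.17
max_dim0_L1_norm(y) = 4.05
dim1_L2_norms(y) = [3.11, 1.48]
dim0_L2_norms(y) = [3.17, 1.35]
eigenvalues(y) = [3.21, -1.25]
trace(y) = 1.96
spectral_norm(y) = 3.21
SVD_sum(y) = [[3.05, -0.54],[-0.85, 0.15]] + [[-0.06, -0.33],  [-0.21, -1.18]]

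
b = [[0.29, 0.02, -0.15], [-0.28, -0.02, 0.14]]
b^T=[[0.29, -0.28], [0.02, -0.02], [-0.15, 0.14]]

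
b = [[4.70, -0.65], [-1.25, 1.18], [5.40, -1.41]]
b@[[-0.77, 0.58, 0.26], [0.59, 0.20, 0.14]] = [[-4.0, 2.60, 1.13],[1.66, -0.49, -0.16],[-4.99, 2.85, 1.21]]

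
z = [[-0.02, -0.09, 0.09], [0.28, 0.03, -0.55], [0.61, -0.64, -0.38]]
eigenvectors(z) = [[0.03,-0.76,0.25],[-0.55,-0.48,-0.68],[-0.84,-0.44,0.69]]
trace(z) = -0.37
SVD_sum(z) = [[-0.01, 0.01, 0.01],[0.3, -0.25, -0.26],[0.6, -0.5, -0.53]] + [[0.0, -0.09, 0.09],  [-0.02, 0.28, -0.29],  [0.01, -0.14, 0.14]] + [[-0.02, -0.01, -0.01], [-0.00, -0.0, -0.00], [0.0, 0.0, 0.0]]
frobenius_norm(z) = 1.15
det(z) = 0.01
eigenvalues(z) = [-0.82, -0.03, 0.48]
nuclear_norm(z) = 1.54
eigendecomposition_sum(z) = [[-0.02, 0.01, 0.02], [0.36, -0.24, -0.37], [0.55, -0.36, -0.56]] + [[-0.02, -0.01, 0.00], [-0.02, -0.0, 0.0], [-0.01, -0.0, 0.0]] + [[0.02, -0.10, 0.07],[-0.07, 0.27, -0.18],[0.07, -0.27, 0.18]]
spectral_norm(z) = 1.05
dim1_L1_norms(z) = [0.2, 0.86, 1.63]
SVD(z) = [[-0.01, 0.27, 0.96], [0.45, -0.86, 0.25], [0.89, 0.43, -0.11]] @ diag([1.0516417610239654, 0.46703933192167707, 0.020588076854485948]) @ [[0.64,-0.53,-0.56],  [0.04,-0.70,0.71],  [-0.77,-0.48,-0.43]]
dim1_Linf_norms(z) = [0.09, 0.55, 0.64]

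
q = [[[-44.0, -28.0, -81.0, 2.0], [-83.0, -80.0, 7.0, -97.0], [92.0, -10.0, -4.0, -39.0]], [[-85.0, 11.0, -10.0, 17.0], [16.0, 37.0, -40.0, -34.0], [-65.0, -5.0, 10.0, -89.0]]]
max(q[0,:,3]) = 2.0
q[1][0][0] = -85.0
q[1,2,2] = 10.0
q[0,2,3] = -39.0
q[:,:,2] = [[-81.0, 7.0, -4.0], [-10.0, -40.0, 10.0]]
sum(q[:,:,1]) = -75.0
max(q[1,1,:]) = 37.0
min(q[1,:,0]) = -85.0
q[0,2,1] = -10.0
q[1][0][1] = 11.0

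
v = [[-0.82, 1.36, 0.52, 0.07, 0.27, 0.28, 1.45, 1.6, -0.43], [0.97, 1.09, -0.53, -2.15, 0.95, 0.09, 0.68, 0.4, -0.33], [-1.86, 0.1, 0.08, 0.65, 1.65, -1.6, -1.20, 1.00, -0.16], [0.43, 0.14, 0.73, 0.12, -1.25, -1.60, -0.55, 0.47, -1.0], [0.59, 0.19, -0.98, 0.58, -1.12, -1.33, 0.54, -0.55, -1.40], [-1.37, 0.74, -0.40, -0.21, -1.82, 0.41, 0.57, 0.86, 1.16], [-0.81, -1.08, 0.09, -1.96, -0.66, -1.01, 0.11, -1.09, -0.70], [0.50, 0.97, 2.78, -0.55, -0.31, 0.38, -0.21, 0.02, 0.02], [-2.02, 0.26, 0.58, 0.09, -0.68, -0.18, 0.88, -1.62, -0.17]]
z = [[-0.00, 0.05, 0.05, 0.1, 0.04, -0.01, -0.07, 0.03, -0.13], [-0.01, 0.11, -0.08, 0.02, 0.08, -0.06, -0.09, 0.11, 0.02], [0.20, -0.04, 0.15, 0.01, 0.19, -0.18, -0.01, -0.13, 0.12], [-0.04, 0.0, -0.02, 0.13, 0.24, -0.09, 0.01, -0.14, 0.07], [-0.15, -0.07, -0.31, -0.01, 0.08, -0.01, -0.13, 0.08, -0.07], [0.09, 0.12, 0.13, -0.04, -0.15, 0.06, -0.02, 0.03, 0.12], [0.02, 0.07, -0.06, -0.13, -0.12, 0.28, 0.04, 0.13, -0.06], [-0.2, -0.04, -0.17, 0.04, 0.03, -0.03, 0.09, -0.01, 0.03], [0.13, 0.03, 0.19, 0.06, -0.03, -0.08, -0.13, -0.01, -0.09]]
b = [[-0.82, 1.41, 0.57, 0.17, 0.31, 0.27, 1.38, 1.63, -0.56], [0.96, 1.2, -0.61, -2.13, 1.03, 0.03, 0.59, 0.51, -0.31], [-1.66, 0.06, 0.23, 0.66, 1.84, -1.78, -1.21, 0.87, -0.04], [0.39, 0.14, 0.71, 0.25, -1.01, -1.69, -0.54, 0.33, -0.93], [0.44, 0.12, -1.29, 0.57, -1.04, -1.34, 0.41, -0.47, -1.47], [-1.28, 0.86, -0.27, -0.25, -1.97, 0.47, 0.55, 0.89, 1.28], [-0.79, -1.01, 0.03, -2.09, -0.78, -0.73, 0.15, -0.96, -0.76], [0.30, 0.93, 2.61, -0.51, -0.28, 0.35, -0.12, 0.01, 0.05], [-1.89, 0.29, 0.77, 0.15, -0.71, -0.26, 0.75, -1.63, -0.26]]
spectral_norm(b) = 3.93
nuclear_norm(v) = 23.69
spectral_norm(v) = 3.93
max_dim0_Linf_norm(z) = 0.31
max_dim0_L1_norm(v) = 9.37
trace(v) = -0.28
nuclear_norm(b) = 23.85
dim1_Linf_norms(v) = [1.6, 2.15, 1.86, 1.6, 1.4, 1.82, 1.96, 2.78, 2.02]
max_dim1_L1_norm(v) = 8.3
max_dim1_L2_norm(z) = 0.41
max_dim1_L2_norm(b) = 3.47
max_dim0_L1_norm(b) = 8.97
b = v + z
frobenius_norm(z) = 0.96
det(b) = -396.46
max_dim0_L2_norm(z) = 0.46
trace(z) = 0.47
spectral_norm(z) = 0.61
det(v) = -11.84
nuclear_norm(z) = 2.19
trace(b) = 0.19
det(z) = 0.00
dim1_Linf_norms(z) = [0.13, 0.11, 0.2, 0.24, 0.31, 0.15, 0.28, 0.2, 0.19]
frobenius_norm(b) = 8.78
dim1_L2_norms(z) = [0.2, 0.22, 0.41, 0.33, 0.4, 0.29, 0.38, 0.29, 0.3]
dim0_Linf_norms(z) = [0.2, 0.12, 0.31, 0.13, 0.24, 0.28, 0.13, 0.14, 0.13]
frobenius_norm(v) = 8.78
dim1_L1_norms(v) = [6.8, 7.19, 8.3, 6.29, 7.28, 7.54, 7.51, 5.74, 6.48]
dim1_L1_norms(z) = [0.48, 0.58, 1.03, 0.74, 0.91, 0.76, 0.91, 0.64, 0.75]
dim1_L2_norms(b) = [2.84, 3.01, 3.47, 2.42, 2.76, 3.06, 2.95, 2.87, 2.85]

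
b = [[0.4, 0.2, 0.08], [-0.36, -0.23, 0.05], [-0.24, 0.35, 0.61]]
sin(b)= [[0.4, 0.19, 0.07], [-0.36, -0.23, 0.05], [-0.20, 0.34, 0.58]]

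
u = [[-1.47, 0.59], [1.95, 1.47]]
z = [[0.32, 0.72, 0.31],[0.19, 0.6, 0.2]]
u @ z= [[-0.36, -0.7, -0.34], [0.90, 2.29, 0.9]]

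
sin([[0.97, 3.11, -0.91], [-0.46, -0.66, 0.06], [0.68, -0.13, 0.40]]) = [[1.38, 3.8, -1.01], [-0.57, -0.70, 0.02], [0.73, -0.45, 0.57]]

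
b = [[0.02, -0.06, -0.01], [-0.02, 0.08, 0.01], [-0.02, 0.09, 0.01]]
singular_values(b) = [0.14, 0.01, 0.0]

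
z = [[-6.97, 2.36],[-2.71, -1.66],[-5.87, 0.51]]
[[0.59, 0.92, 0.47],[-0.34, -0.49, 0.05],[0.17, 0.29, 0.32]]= z@[[-0.01, -0.02, -0.05], [0.22, 0.33, 0.05]]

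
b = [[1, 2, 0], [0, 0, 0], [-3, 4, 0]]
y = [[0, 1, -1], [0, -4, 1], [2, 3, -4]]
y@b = [[3, -4, 0], [-3, 4, 0], [14, -12, 0]]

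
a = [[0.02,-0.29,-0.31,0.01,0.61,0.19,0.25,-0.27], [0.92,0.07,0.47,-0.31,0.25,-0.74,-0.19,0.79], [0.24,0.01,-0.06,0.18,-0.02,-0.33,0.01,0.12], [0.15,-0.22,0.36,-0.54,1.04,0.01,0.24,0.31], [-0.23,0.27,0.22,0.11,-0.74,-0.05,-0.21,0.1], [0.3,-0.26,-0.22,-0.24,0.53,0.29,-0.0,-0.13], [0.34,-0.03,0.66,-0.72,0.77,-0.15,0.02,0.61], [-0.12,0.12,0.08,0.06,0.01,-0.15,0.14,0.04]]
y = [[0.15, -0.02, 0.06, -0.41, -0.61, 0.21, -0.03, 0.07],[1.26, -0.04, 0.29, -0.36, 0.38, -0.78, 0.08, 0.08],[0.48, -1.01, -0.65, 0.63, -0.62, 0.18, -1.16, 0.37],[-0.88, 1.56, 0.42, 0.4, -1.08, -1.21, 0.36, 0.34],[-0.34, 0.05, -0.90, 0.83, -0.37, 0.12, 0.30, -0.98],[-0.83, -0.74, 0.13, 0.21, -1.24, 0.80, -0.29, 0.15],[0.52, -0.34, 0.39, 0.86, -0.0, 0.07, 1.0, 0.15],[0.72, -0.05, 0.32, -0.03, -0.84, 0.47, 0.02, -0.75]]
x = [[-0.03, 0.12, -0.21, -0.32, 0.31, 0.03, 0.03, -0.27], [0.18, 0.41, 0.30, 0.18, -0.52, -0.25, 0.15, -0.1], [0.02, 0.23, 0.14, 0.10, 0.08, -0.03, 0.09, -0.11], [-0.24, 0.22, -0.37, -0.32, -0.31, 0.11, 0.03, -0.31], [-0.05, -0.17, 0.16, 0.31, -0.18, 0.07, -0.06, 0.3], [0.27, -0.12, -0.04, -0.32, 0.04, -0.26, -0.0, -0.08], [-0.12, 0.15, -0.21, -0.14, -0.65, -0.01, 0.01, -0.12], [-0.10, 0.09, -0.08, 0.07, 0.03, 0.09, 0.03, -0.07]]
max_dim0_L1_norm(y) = 5.18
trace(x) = -0.30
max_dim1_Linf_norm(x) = 0.65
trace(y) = 0.54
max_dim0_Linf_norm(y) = 1.56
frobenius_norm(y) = 4.94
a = x @ y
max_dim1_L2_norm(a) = 1.56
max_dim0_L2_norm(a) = 1.71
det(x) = 0.00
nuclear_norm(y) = 12.26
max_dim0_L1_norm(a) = 3.97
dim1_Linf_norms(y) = [0.61, 1.26, 1.16, 1.56, 0.98, 1.24, 1.0, 0.84]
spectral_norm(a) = 2.29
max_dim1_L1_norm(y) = 6.25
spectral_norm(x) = 1.07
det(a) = 0.00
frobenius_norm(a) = 2.95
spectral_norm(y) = 2.78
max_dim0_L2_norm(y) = 2.11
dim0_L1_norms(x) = [1.01, 1.51, 1.51, 1.76, 2.12, 0.85, 0.4, 1.36]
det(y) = 4.61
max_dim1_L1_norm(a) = 3.74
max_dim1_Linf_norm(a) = 1.04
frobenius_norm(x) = 1.68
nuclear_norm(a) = 5.29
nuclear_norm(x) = 3.31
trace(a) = -0.90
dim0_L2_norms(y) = [2.05, 2.03, 1.33, 1.53, 2.11, 1.74, 1.63, 1.35]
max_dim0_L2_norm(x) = 0.96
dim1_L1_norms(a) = [1.95, 3.74, 0.97, 2.87, 1.93, 1.97, 3.3, 0.72]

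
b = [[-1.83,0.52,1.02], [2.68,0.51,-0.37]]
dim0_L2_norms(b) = [3.25, 0.73, 1.09]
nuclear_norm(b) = 4.31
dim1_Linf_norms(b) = [1.83, 2.68]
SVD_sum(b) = [[-1.95, -0.06, 0.55], [2.59, 0.08, -0.73]] + [[0.12, 0.58, 0.47],[0.09, 0.43, 0.36]]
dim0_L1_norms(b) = [4.51, 1.03, 1.39]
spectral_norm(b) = 3.37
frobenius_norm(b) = 3.50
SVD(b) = [[-0.6, 0.8], [0.80, 0.6]] @ diag([3.3681218765163354, 0.9459677716138525]) @ [[0.96, 0.03, -0.27],[0.15, 0.76, 0.63]]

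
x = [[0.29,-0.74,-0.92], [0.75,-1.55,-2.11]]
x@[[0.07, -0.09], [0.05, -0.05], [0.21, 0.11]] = [[-0.21, -0.09],[-0.47, -0.22]]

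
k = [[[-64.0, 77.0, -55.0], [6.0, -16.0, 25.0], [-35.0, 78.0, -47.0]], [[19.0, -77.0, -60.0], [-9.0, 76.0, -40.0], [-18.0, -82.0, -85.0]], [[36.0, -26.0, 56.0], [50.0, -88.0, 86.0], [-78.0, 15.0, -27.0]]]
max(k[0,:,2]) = 25.0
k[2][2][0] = -78.0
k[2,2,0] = -78.0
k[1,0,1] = -77.0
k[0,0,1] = 77.0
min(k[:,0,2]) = -60.0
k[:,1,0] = [6.0, -9.0, 50.0]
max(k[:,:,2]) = 86.0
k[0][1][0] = 6.0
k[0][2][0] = -35.0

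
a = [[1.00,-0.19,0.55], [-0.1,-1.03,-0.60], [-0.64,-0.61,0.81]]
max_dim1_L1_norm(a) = 2.06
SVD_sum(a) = [[0.43, 0.46, 0.11], [-0.62, -0.65, -0.16], [-0.50, -0.52, -0.13]] + [[0.06, -0.21, 0.64], [-0.02, 0.08, -0.24], [0.08, -0.28, 0.85]] + [[0.50, -0.43, -0.19], [0.54, -0.46, -0.21], [-0.23, 0.20, 0.09]]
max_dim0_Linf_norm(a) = 1.03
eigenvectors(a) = [[0.70+0.00j, (0.7-0j), (-0.01+0j)], [(-0.08-0.18j), -0.08+0.18j, (-0.96+0j)], [(-0.03+0.68j), (-0.03-0.68j), (-0.29+0j)]]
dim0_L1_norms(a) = [1.74, 1.83, 1.96]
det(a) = -1.62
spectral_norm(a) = 1.33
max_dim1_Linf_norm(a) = 1.03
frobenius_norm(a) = 2.05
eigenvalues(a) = [(1+0.58j), (1-0.58j), (-1.21+0j)]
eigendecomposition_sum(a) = [[0.50+0.29j, -0.09+0.14j, (0.28-0.48j)], [0.02-0.16j, (0.05+0.01j), -0.15-0.02j], [-0.30+0.47j, (-0.13-0.09j), (0.45+0.29j)]] + [[0.50-0.29j, (-0.09-0.14j), 0.28+0.48j], [0.02+0.16j, (0.05-0.01j), (-0.15+0.02j)], [(-0.3-0.47j), -0.13+0.09j, (0.45-0.29j)]] + [[-0.00+0.00j, -0.01+0.00j, -0.00-0.00j], [(-0.14+0j), -1.12+0.00j, (-0.3-0j)], [(-0.04+0j), -0.34+0.00j, (-0.09-0j)]]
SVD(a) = [[-0.48, 0.59, 0.65],[0.68, -0.22, 0.7],[0.55, 0.78, -0.29]] @ diag([1.3274199632380015, 1.1494256056148506, 1.0602249847811338]) @ [[-0.68, -0.71, -0.17], [0.09, -0.32, 0.94], [0.73, -0.62, -0.28]]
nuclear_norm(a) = 3.54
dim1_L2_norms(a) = [1.16, 1.2, 1.2]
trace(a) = 0.78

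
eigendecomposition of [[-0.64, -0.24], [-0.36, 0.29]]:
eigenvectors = [[-0.94, 0.23], [-0.33, -0.97]]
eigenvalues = [-0.73, 0.38]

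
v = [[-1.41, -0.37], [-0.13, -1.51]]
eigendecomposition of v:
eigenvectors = [[0.90,0.8], [-0.43,0.60]]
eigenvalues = [-1.24, -1.68]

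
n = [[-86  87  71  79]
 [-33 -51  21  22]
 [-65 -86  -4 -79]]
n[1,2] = 21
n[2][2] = -4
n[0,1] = 87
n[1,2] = 21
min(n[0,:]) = -86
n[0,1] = 87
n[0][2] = 71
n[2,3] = -79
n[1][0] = -33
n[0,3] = 79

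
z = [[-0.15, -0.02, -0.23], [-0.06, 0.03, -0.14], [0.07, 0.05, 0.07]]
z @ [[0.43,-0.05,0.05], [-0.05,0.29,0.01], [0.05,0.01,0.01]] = [[-0.08, -0.00, -0.01], [-0.03, 0.01, -0.00], [0.03, 0.01, 0.0]]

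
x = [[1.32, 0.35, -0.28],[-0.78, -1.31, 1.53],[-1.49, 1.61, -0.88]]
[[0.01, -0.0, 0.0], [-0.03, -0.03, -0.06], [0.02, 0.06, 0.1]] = x @ [[0.00,-0.01,-0.01], [0.01,0.03,0.05], [-0.01,0.0,-0.00]]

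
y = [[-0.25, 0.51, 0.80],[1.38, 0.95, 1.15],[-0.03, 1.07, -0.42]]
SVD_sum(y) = [[0.35, 0.35, 0.36],[1.15, 1.15, 1.18],[0.2, 0.2, 0.20]] + [[-0.02, 0.05, -0.03], [0.06, -0.17, 0.11], [-0.3, 0.88, -0.57]] + [[-0.59, 0.11, 0.47], [0.17, -0.03, -0.14], [0.06, -0.01, -0.05]]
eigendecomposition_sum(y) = [[0.30+0.00j, 0.50-0.00j, (0.34+0j)], [0.79+0.00j, (1.3-0j), 0.88+0.00j], [(0.35+0j), 0.57-0.00j, (0.39+0j)]] + [[(-0.28+0.35j),0.01-0.24j,(0.23+0.24j)], [(0.3+0.14j),-0.17+0.04j,0.13-0.20j], [-0.19-0.52j,0.25+0.16j,-0.40+0.08j]] + [[-0.28-0.35j, (0.01+0.24j), (0.23-0.24j)], [(0.3-0.14j), -0.17-0.04j, (0.13+0.2j)], [-0.19+0.52j, 0.25-0.16j, -0.40-0.08j]]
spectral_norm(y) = 2.13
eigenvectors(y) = [[(0.33+0j),-0.30-0.49j,-0.30+0.49j], [0.86+0.00j,-0.29+0.30j,-0.29-0.30j], [0.38+0.00j,0.70+0.00j,0.70-0.00j]]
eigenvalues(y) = [(1.99+0j), (-0.85+0.47j), (-0.85-0.47j)]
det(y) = 1.89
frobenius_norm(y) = 2.53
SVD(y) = [[0.29, 0.05, 0.96], [0.94, -0.19, -0.27], [0.16, 0.98, -0.11]] @ diag([2.1306859928408106, 1.113733445696685, 0.7962254780202395]) @ [[0.57, 0.57, 0.59], [-0.27, 0.81, -0.52], [-0.77, 0.14, 0.62]]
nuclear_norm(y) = 4.04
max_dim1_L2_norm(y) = 2.03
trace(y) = 0.28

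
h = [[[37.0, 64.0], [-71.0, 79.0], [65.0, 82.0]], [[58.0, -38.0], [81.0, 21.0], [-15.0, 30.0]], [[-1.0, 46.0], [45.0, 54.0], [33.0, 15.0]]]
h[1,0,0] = 58.0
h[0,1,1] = 79.0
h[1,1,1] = 21.0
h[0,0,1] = 64.0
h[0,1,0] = -71.0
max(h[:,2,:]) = 82.0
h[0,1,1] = 79.0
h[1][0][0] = 58.0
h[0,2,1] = 82.0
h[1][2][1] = 30.0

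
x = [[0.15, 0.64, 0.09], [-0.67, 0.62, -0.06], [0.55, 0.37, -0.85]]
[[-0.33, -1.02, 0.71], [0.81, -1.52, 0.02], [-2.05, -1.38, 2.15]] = x@[[-1.61, 0.45, 1.06], [-0.31, -1.86, 1.05], [1.24, 1.11, -1.39]]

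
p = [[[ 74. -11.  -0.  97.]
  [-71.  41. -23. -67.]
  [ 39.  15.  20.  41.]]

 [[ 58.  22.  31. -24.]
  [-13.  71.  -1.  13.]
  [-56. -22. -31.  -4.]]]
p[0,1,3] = -67.0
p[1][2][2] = -31.0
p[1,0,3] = -24.0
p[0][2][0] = 39.0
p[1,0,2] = 31.0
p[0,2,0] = 39.0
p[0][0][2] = -0.0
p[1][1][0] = -13.0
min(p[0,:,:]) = -71.0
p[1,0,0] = 58.0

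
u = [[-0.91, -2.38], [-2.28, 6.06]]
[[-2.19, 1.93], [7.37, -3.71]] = u@ [[-0.39,-0.26], [1.07,-0.71]]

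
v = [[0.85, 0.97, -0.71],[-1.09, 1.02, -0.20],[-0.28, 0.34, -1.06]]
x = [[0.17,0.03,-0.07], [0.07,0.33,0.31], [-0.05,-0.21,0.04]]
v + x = [[1.02, 1.0, -0.78],[-1.02, 1.35, 0.11],[-0.33, 0.13, -1.02]]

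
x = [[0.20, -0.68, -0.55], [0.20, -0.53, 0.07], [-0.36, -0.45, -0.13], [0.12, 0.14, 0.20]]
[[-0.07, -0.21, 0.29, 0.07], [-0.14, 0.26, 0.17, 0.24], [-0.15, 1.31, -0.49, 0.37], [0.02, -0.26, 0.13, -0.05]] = x@ [[0.11,-2.44,1.27,-0.46], [0.29,-1.27,0.13,-0.57], [-0.19,1.07,-0.22,0.41]]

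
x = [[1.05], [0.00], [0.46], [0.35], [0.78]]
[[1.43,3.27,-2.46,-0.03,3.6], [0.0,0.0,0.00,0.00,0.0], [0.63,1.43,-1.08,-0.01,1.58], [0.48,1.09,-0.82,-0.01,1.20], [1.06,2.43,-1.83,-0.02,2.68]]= x @ [[1.36, 3.11, -2.34, -0.03, 3.43]]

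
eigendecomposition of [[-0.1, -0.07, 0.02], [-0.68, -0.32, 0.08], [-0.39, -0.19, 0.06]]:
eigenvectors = [[0.16, 0.34, -0.11], [0.86, -0.78, 0.44], [0.49, -0.53, 0.89]]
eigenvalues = [-0.41, 0.03, 0.02]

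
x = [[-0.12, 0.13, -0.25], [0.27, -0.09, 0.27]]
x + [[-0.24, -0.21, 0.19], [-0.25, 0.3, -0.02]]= [[-0.36, -0.08, -0.06], [0.02, 0.21, 0.25]]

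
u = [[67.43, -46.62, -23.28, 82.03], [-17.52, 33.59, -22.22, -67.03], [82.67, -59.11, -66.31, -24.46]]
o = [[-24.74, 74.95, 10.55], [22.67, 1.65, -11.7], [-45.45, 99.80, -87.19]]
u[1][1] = 33.59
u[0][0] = 67.43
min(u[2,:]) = -66.31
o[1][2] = -11.7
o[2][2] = -87.19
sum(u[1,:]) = -73.17999999999999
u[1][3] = -67.03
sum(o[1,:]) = 12.620000000000001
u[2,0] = 82.67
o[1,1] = 1.65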